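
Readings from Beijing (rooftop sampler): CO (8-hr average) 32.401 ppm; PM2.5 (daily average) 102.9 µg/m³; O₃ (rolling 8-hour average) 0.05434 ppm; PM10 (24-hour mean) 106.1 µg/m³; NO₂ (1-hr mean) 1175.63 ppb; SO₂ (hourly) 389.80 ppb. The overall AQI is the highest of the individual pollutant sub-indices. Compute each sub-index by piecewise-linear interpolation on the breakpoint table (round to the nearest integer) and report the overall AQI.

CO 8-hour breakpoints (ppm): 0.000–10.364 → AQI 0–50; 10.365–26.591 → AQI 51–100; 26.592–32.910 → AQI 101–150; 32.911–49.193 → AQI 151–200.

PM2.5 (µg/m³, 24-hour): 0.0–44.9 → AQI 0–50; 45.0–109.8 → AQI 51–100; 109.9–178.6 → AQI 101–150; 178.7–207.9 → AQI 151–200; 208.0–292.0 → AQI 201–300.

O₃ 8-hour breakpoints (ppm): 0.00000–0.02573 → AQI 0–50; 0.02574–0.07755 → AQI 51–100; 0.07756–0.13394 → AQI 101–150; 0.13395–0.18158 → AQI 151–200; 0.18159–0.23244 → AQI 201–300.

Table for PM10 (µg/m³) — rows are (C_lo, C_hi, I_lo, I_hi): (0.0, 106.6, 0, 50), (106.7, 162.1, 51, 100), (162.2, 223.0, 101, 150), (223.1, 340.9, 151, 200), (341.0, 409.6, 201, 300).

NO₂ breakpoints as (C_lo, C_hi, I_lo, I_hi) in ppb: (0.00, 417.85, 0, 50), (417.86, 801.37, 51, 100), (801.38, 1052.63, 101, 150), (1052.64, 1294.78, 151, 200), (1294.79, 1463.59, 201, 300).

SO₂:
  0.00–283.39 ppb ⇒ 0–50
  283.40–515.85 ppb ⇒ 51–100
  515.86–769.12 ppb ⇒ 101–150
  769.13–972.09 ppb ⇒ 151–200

176

CO: row 26.592–32.910 (AQI 101–150). (150−101)·(32.401−26.592)/(32.910−26.592) + 101 = 49·5.809/6.318 + 101 ≈ 146.05 → 146.
PM2.5: 102.9 ∈ [45.0, 109.8] ↔ index [51, 100].
51 + (102.9−45.0)·(100−51)/(109.8−45.0) = 51 + 57.9·49/64.8 ≈ 94.78, so AQI = 95.
O₃: 0.05434 lies in 0.02574–0.07755, so I_lo=51, I_hi=100, C_lo=0.02574, C_hi=0.07755.
(100−51)/(0.07755−0.02574) × (0.05434−0.02574) + 51 = 49/0.05181 × 0.02860 + 51 ≈ 78.05 → 78.
PM10: 106.1 lies in 0.0–106.6, so I_lo=0, I_hi=50, C_lo=0.0, C_hi=106.6.
(50−0)/(106.6−0.0) × (106.1−0.0) + 0 = 50/106.6 × 106.1 + 0 ≈ 49.77 → 50.
NO₂: 1175.63 ∈ [1052.64, 1294.78] ↔ index [151, 200].
151 + (1175.63−1052.64)·(200−151)/(1294.78−1052.64) = 151 + 122.99·49/242.14 ≈ 175.89, so AQI = 176.
SO₂ 389.80: bracket 283.40–515.85 → index 51–100; slope 49/232.45, offset 106.40.
AQI = 51 + 49/232.45·106.40 ≈ 73.43 ⇒ 73.
Sub-indices: CO→146, PM2.5→95, O₃→78, PM10→50, NO₂→176, SO₂→73. Overall AQI = max = 176; dominant pollutant is NO₂.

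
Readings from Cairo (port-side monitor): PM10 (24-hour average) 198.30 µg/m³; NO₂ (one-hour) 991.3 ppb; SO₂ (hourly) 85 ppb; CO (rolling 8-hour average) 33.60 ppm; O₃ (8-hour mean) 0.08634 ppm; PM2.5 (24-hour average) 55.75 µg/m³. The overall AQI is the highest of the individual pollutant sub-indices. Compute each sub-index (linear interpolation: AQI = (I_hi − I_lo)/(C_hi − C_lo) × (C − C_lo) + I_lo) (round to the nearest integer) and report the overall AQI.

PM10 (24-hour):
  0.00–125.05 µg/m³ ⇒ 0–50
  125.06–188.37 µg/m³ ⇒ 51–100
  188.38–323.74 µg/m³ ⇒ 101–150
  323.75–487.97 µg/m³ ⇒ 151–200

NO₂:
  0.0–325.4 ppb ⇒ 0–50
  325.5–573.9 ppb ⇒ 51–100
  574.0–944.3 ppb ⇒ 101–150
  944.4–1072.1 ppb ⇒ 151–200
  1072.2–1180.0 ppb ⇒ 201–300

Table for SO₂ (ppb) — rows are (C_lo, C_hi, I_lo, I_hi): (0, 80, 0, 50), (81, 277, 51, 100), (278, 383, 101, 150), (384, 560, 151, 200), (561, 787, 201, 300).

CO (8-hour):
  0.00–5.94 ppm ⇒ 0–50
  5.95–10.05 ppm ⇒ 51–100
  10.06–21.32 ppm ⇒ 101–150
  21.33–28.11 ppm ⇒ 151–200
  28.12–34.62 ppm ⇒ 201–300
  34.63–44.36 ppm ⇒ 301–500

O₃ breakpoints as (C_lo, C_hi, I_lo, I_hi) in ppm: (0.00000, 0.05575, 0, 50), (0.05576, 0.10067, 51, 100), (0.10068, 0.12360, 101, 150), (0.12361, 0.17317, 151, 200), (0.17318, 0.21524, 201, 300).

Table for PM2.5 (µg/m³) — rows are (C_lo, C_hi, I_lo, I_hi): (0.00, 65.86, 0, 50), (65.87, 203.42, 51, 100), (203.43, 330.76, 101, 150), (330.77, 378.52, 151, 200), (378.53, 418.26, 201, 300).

284

PM10 198.30: bracket 188.38–323.74 → index 101–150; slope 49/135.36, offset 9.92.
AQI = 101 + 49/135.36·9.92 ≈ 104.59 ⇒ 105.
NO₂: 991.3 lies in 944.4–1072.1, so I_lo=151, I_hi=200, C_lo=944.4, C_hi=1072.1.
(200−151)/(1072.1−944.4) × (991.3−944.4) + 151 = 49/127.7 × 46.9 + 151 ≈ 169.00 → 169.
SO₂ 85: bracket 81–277 → index 51–100; slope 49/196, offset 4.
AQI = 51 + 49/196·4 ≈ 52.00 ⇒ 52.
CO: row 28.12–34.62 (AQI 201–300). (300−201)·(33.60−28.12)/(34.62−28.12) + 201 = 99·5.48/6.50 + 201 ≈ 284.46 → 284.
O₃: 0.08634 ∈ [0.05576, 0.10067] ↔ index [51, 100].
51 + (0.08634−0.05576)·(100−51)/(0.10067−0.05576) = 51 + 0.03058·49/0.04491 ≈ 84.36, so AQI = 84.
PM2.5: row 0.00–65.86 (AQI 0–50). (50−0)·(55.75−0.00)/(65.86−0.00) + 0 = 50·55.75/65.86 + 0 ≈ 42.32 → 42.
Sub-indices: PM10→105, NO₂→169, SO₂→52, CO→284, O₃→84, PM2.5→42. Overall AQI = max = 284; dominant pollutant is CO.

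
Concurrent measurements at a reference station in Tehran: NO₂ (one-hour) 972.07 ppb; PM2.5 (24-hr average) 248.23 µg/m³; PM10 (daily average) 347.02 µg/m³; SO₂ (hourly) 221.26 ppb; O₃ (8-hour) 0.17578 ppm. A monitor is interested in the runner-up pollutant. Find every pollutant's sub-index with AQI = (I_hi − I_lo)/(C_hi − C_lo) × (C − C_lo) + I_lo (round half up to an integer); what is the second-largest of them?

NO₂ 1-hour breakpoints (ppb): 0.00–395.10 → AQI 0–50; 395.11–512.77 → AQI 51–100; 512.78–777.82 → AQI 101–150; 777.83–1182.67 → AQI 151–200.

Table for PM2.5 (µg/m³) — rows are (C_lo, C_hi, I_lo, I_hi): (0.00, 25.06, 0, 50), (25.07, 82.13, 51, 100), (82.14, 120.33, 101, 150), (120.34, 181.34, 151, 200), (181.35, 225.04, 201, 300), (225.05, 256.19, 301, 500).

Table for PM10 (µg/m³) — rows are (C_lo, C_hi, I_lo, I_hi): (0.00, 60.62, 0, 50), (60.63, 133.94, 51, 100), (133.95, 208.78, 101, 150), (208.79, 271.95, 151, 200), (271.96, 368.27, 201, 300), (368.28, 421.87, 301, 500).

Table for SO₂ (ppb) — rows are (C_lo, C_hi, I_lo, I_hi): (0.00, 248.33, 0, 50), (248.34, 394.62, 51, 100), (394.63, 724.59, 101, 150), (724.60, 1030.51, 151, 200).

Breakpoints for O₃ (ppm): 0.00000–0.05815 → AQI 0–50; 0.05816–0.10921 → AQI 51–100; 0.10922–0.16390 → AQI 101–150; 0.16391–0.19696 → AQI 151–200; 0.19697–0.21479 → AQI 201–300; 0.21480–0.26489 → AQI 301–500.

NO₂: 972.07 ∈ [777.83, 1182.67] ↔ index [151, 200].
151 + (972.07−777.83)·(200−151)/(1182.67−777.83) = 151 + 194.24·49/404.84 ≈ 174.51, so AQI = 175.
PM2.5 248.23: bracket 225.05–256.19 → index 301–500; slope 199/31.14, offset 23.18.
AQI = 301 + 199/31.14·23.18 ≈ 449.13 ⇒ 449.
PM10: row 271.96–368.27 (AQI 201–300). (300−201)·(347.02−271.96)/(368.27−271.96) + 201 = 99·75.06/96.31 + 201 ≈ 278.16 → 278.
SO₂ 221.26: bracket 0.00–248.33 → index 0–50; slope 50/248.33, offset 221.26.
AQI = 0 + 50/248.33·221.26 ≈ 44.55 ⇒ 45.
O₃: 0.17578 ∈ [0.16391, 0.19696] ↔ index [151, 200].
151 + (0.17578−0.16391)·(200−151)/(0.19696−0.16391) = 151 + 0.01187·49/0.03305 ≈ 168.60, so AQI = 169.
Sub-indices: NO₂→175, PM2.5→449, PM10→278, SO₂→45, O₃→169. Ranked high→low: 449, 278, 175, 169, 45. Second-highest sub-index = 278.

278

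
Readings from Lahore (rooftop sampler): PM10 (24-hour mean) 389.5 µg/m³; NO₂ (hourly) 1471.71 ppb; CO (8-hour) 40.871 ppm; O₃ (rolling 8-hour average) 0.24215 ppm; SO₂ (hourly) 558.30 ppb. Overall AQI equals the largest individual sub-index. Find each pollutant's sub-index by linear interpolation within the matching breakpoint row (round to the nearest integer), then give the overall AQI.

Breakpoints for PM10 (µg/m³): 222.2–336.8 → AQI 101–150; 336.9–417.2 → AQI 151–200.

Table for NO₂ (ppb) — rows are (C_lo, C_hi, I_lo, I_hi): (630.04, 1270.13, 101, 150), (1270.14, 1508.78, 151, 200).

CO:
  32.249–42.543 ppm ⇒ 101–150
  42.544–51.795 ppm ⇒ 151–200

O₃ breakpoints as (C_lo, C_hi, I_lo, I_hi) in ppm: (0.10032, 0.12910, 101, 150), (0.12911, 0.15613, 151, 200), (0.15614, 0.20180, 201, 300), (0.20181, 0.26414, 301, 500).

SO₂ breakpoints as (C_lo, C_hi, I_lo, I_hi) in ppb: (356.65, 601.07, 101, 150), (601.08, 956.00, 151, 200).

PM10: row 336.9–417.2 (AQI 151–200). (200−151)·(389.5−336.9)/(417.2−336.9) + 151 = 49·52.6/80.3 + 151 ≈ 183.10 → 183.
NO₂: 1471.71 ∈ [1270.14, 1508.78] ↔ index [151, 200].
151 + (1471.71−1270.14)·(200−151)/(1508.78−1270.14) = 151 + 201.57·49/238.64 ≈ 192.39, so AQI = 192.
CO: 40.871 lies in 32.249–42.543, so I_lo=101, I_hi=150, C_lo=32.249, C_hi=42.543.
(150−101)/(42.543−32.249) × (40.871−32.249) + 101 = 49/10.294 × 8.622 + 101 ≈ 142.04 → 142.
O₃: row 0.20181–0.26414 (AQI 301–500). (500−301)·(0.24215−0.20181)/(0.26414−0.20181) + 301 = 199·0.04034/0.06233 + 301 ≈ 429.79 → 430.
SO₂: 558.30 lies in 356.65–601.07, so I_lo=101, I_hi=150, C_lo=356.65, C_hi=601.07.
(150−101)/(601.07−356.65) × (558.30−356.65) + 101 = 49/244.42 × 201.65 + 101 ≈ 141.43 → 141.
Sub-indices: PM10→183, NO₂→192, CO→142, O₃→430, SO₂→141. Overall AQI = max = 430; dominant pollutant is O₃.
AQI 430: Hazardous.

430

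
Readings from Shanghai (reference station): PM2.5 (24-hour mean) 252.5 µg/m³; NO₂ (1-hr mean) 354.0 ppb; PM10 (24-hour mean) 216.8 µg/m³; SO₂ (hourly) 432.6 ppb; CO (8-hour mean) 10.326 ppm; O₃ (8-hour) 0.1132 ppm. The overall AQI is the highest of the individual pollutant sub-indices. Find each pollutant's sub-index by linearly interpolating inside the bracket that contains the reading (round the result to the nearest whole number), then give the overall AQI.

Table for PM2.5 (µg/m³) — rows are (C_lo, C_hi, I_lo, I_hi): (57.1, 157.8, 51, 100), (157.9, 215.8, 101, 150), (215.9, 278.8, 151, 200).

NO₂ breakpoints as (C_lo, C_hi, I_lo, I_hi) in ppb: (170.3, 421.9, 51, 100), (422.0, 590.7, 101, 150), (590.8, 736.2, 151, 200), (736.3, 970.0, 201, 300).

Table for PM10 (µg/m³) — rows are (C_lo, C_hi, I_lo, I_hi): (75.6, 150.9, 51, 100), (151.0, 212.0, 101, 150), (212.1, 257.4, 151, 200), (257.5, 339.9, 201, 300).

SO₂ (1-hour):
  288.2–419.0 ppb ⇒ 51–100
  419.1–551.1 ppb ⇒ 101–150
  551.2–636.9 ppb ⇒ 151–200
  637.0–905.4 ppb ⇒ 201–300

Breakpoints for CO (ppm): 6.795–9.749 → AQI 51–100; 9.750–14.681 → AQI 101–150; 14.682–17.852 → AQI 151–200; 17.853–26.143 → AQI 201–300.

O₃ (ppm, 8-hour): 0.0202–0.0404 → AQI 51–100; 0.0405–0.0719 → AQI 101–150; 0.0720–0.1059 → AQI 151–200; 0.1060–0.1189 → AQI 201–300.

256

PM2.5: 252.5 ∈ [215.9, 278.8] ↔ index [151, 200].
151 + (252.5−215.9)·(200−151)/(278.8−215.9) = 151 + 36.6·49/62.9 ≈ 179.51, so AQI = 180.
NO₂: 354.0 ∈ [170.3, 421.9] ↔ index [51, 100].
51 + (354.0−170.3)·(100−51)/(421.9−170.3) = 51 + 183.7·49/251.6 ≈ 86.78, so AQI = 87.
PM10: row 212.1–257.4 (AQI 151–200). (200−151)·(216.8−212.1)/(257.4−212.1) + 151 = 49·4.7/45.3 + 151 ≈ 156.08 → 156.
SO₂ 432.6: bracket 419.1–551.1 → index 101–150; slope 49/132.0, offset 13.5.
AQI = 101 + 49/132.0·13.5 ≈ 106.01 ⇒ 106.
CO 10.326: bracket 9.750–14.681 → index 101–150; slope 49/4.931, offset 0.576.
AQI = 101 + 49/4.931·0.576 ≈ 106.72 ⇒ 107.
O₃: 0.1132 ∈ [0.1060, 0.1189] ↔ index [201, 300].
201 + (0.1132−0.1060)·(300−201)/(0.1189−0.1060) = 201 + 0.0072·99/0.0129 ≈ 256.26, so AQI = 256.
Sub-indices: PM2.5→180, NO₂→87, PM10→156, SO₂→106, CO→107, O₃→256. Overall AQI = max = 256; dominant pollutant is O₃.
AQI 256: Very Unhealthy.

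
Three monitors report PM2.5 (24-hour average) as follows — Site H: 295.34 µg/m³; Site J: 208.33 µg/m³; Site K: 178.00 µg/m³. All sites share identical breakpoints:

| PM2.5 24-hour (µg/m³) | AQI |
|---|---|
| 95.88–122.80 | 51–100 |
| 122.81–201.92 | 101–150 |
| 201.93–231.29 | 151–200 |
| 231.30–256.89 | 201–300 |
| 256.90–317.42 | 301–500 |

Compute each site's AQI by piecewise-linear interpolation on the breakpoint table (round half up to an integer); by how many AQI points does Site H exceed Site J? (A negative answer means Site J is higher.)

Site H: row 256.90–317.42 (AQI 301–500). (500−301)·(295.34−256.90)/(317.42−256.90) + 301 = 199·38.44/60.52 + 301 ≈ 427.40 → 427.
Site J 208.33: bracket 201.93–231.29 → index 151–200; slope 49/29.36, offset 6.40.
AQI = 151 + 49/29.36·6.40 ≈ 161.68 ⇒ 162.
Site K: 178.00 ∈ [122.81, 201.92] ↔ index [101, 150].
101 + (178.00−122.81)·(150−101)/(201.92−122.81) = 101 + 55.19·49/79.11 ≈ 135.18, so AQI = 135.
AQIs: Site H=427, Site J=162, Site K=135. Site H (427) − Site J (162) = 265.

265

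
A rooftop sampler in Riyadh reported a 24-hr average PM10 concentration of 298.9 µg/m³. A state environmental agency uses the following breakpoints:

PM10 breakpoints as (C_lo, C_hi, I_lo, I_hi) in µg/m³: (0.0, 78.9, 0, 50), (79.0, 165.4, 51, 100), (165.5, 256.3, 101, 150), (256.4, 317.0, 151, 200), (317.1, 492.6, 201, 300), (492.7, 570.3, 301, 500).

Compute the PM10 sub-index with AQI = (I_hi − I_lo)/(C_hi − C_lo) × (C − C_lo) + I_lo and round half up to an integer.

185

PM10: row 256.4–317.0 (AQI 151–200). (200−151)·(298.9−256.4)/(317.0−256.4) + 151 = 49·42.5/60.6 + 151 ≈ 185.36 → 185.
AQI 185 falls in the Unhealthy category.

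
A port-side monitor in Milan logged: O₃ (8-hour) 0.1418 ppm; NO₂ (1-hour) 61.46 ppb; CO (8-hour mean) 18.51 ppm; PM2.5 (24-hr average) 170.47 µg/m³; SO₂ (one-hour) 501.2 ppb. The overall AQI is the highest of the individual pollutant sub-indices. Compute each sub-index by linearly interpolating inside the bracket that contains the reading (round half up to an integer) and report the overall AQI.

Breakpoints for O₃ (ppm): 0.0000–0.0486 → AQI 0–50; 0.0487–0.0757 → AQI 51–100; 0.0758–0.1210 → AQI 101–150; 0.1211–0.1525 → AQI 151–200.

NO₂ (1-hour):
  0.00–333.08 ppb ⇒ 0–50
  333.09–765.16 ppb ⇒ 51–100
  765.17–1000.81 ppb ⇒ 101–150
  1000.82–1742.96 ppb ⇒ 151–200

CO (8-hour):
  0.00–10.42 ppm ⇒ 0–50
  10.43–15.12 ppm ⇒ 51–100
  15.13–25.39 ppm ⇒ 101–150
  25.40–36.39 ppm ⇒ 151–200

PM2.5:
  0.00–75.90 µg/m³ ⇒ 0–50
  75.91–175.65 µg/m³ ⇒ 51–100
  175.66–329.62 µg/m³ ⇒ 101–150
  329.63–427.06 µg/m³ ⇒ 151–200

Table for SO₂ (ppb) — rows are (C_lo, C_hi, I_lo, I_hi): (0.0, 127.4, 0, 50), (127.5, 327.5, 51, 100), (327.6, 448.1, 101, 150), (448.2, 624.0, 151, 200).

183

O₃: row 0.1211–0.1525 (AQI 151–200). (200−151)·(0.1418−0.1211)/(0.1525−0.1211) + 151 = 49·0.0207/0.0314 + 151 ≈ 183.30 → 183.
NO₂: row 0.00–333.08 (AQI 0–50). (50−0)·(61.46−0.00)/(333.08−0.00) + 0 = 50·61.46/333.08 + 0 ≈ 9.23 → 9.
CO: 18.51 ∈ [15.13, 25.39] ↔ index [101, 150].
101 + (18.51−15.13)·(150−101)/(25.39−15.13) = 101 + 3.38·49/10.26 ≈ 117.14, so AQI = 117.
PM2.5: 170.47 lies in 75.91–175.65, so I_lo=51, I_hi=100, C_lo=75.91, C_hi=175.65.
(100−51)/(175.65−75.91) × (170.47−75.91) + 51 = 49/99.74 × 94.56 + 51 ≈ 97.46 → 97.
SO₂: 501.2 lies in 448.2–624.0, so I_lo=151, I_hi=200, C_lo=448.2, C_hi=624.0.
(200−151)/(624.0−448.2) × (501.2−448.2) + 151 = 49/175.8 × 53.0 + 151 ≈ 165.77 → 166.
Sub-indices: O₃→183, NO₂→9, CO→117, PM2.5→97, SO₂→166. Overall AQI = max = 183; dominant pollutant is O₃.
AQI 183: Unhealthy.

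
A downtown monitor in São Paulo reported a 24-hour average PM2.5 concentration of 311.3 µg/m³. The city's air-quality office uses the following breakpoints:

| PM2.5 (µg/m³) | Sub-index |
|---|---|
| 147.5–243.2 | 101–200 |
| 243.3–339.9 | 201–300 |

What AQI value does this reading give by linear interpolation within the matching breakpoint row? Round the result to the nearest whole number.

271

PM2.5: row 243.3–339.9 (AQI 201–300). (300−201)·(311.3−243.3)/(339.9−243.3) + 201 = 99·68.0/96.6 + 201 ≈ 270.69 → 271.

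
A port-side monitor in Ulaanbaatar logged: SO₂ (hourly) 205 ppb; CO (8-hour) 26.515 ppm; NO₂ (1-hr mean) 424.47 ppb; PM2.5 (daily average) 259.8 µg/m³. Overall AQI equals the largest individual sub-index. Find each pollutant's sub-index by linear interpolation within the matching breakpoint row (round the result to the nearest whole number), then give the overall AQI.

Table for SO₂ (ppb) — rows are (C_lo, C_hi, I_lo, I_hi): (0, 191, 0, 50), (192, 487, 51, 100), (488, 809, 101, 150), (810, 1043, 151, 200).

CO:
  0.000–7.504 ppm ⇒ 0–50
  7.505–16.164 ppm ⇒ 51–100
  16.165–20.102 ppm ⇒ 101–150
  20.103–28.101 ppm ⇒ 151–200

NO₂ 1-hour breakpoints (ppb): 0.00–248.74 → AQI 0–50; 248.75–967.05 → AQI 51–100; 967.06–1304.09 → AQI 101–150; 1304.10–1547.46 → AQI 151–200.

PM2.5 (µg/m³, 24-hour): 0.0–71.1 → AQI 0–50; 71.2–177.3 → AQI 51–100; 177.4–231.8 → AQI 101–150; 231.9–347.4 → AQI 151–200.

SO₂: row 192–487 (AQI 51–100). (100−51)·(205−192)/(487−192) + 51 = 49·13/295 + 51 ≈ 53.16 → 53.
CO: row 20.103–28.101 (AQI 151–200). (200−151)·(26.515−20.103)/(28.101−20.103) + 151 = 49·6.412/7.998 + 151 ≈ 190.28 → 190.
NO₂: row 248.75–967.05 (AQI 51–100). (100−51)·(424.47−248.75)/(967.05−248.75) + 51 = 49·175.72/718.30 + 51 ≈ 62.99 → 63.
PM2.5: row 231.9–347.4 (AQI 151–200). (200−151)·(259.8−231.9)/(347.4−231.9) + 151 = 49·27.9/115.5 + 151 ≈ 162.84 → 163.
Sub-indices: SO₂→53, CO→190, NO₂→63, PM2.5→163. Overall AQI = max = 190; dominant pollutant is CO.

190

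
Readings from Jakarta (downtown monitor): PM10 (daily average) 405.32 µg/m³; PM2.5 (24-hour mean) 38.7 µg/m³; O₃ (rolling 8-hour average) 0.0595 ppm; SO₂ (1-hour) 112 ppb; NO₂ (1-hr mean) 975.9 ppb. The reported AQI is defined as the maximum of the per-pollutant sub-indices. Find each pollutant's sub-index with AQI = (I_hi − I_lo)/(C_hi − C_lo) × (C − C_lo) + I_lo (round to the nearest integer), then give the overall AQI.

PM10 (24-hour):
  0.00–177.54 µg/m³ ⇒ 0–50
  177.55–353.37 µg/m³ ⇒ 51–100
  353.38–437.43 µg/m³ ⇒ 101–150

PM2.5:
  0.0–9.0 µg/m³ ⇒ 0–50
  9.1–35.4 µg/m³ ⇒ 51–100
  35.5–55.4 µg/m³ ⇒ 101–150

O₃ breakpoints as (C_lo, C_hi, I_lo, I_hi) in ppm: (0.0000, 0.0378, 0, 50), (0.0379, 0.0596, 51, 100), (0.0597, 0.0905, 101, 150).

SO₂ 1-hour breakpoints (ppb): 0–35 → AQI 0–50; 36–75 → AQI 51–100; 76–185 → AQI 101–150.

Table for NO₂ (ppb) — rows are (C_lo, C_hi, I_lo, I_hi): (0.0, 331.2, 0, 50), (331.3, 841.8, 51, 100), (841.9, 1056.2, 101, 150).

PM10: 405.32 lies in 353.38–437.43, so I_lo=101, I_hi=150, C_lo=353.38, C_hi=437.43.
(150−101)/(437.43−353.38) × (405.32−353.38) + 101 = 49/84.05 × 51.94 + 101 ≈ 131.28 → 131.
PM2.5 38.7: bracket 35.5–55.4 → index 101–150; slope 49/19.9, offset 3.2.
AQI = 101 + 49/19.9·3.2 ≈ 108.88 ⇒ 109.
O₃: row 0.0379–0.0596 (AQI 51–100). (100−51)·(0.0595−0.0379)/(0.0596−0.0379) + 51 = 49·0.0216/0.0217 + 51 ≈ 99.77 → 100.
SO₂: row 76–185 (AQI 101–150). (150−101)·(112−76)/(185−76) + 101 = 49·36/109 + 101 ≈ 117.18 → 117.
NO₂: row 841.9–1056.2 (AQI 101–150). (150−101)·(975.9−841.9)/(1056.2−841.9) + 101 = 49·134.0/214.3 + 101 ≈ 131.64 → 132.
Sub-indices: PM10→131, PM2.5→109, O₃→100, SO₂→117, NO₂→132. Overall AQI = max = 132; dominant pollutant is NO₂.

132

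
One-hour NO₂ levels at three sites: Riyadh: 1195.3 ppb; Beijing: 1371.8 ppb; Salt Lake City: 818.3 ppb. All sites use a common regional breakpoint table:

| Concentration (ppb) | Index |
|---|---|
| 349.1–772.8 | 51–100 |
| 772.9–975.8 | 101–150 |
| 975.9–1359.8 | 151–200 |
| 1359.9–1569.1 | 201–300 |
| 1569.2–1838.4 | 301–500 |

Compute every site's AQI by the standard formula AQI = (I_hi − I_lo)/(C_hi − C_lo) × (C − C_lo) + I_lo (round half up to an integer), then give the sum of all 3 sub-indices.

Riyadh: 1195.3 lies in 975.9–1359.8, so I_lo=151, I_hi=200, C_lo=975.9, C_hi=1359.8.
(200−151)/(1359.8−975.9) × (1195.3−975.9) + 151 = 49/383.9 × 219.4 + 151 ≈ 179.00 → 179.
Beijing: row 1359.9–1569.1 (AQI 201–300). (300−201)·(1371.8−1359.9)/(1569.1−1359.9) + 201 = 99·11.9/209.2 + 201 ≈ 206.63 → 207.
Salt Lake City: row 772.9–975.8 (AQI 101–150). (150−101)·(818.3−772.9)/(975.8−772.9) + 101 = 49·45.4/202.9 + 101 ≈ 111.96 → 112.
AQIs: Riyadh=179, Beijing=207, Salt Lake City=112. Sum = 179 + 207 + 112 = 498.

498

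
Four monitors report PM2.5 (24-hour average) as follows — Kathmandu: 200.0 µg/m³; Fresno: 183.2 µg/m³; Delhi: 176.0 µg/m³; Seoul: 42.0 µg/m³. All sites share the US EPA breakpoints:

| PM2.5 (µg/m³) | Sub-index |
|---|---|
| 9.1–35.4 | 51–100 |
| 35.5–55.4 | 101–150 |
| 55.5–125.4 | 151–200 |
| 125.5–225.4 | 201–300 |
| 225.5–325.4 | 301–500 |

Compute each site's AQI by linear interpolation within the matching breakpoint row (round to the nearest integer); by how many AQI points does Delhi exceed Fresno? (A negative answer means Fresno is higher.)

Kathmandu: 200.0 lies in 125.5–225.4, so I_lo=201, I_hi=300, C_lo=125.5, C_hi=225.4.
(300−201)/(225.4−125.5) × (200.0−125.5) + 201 = 99/99.9 × 74.5 + 201 ≈ 274.83 → 275.
Fresno: 183.2 ∈ [125.5, 225.4] ↔ index [201, 300].
201 + (183.2−125.5)·(300−201)/(225.4−125.5) = 201 + 57.7·99/99.9 ≈ 258.18, so AQI = 258.
Delhi: 176.0 lies in 125.5–225.4, so I_lo=201, I_hi=300, C_lo=125.5, C_hi=225.4.
(300−201)/(225.4−125.5) × (176.0−125.5) + 201 = 99/99.9 × 50.5 + 201 ≈ 251.05 → 251.
Seoul: 42.0 ∈ [35.5, 55.4] ↔ index [101, 150].
101 + (42.0−35.5)·(150−101)/(55.4−35.5) = 101 + 6.5·49/19.9 ≈ 117.01, so AQI = 117.
AQIs: Kathmandu=275, Fresno=258, Delhi=251, Seoul=117. Delhi (251) − Fresno (258) = -7.

-7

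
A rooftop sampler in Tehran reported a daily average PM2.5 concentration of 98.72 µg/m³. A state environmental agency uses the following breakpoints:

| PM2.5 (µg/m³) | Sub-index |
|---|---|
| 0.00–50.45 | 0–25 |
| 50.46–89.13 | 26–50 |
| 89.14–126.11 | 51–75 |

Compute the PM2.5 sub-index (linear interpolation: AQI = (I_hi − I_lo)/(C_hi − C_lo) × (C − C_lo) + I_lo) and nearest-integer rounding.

PM2.5: 98.72 lies in 89.14–126.11, so I_lo=51, I_hi=75, C_lo=89.14, C_hi=126.11.
(75−51)/(126.11−89.14) × (98.72−89.14) + 51 = 24/36.97 × 9.58 + 51 ≈ 57.22 → 57.

57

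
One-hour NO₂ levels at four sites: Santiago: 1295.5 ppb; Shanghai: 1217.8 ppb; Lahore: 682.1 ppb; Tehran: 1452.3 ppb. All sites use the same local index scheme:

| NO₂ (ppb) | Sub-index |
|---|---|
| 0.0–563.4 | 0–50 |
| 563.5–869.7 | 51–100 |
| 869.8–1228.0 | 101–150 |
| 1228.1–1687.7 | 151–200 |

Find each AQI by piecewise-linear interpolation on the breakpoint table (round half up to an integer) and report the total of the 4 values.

Santiago 1295.5: bracket 1228.1–1687.7 → index 151–200; slope 49/459.6, offset 67.4.
AQI = 151 + 49/459.6·67.4 ≈ 158.19 ⇒ 158.
Shanghai: 1217.8 ∈ [869.8, 1228.0] ↔ index [101, 150].
101 + (1217.8−869.8)·(150−101)/(1228.0−869.8) = 101 + 348.0·49/358.2 ≈ 148.60, so AQI = 149.
Lahore: row 563.5–869.7 (AQI 51–100). (100−51)·(682.1−563.5)/(869.7−563.5) + 51 = 49·118.6/306.2 + 51 ≈ 69.98 → 70.
Tehran: row 1228.1–1687.7 (AQI 151–200). (200−151)·(1452.3−1228.1)/(1687.7−1228.1) + 151 = 49·224.2/459.6 + 151 ≈ 174.90 → 175.
AQIs: Santiago=158, Shanghai=149, Lahore=70, Tehran=175. Sum = 158 + 149 + 70 + 175 = 552.

552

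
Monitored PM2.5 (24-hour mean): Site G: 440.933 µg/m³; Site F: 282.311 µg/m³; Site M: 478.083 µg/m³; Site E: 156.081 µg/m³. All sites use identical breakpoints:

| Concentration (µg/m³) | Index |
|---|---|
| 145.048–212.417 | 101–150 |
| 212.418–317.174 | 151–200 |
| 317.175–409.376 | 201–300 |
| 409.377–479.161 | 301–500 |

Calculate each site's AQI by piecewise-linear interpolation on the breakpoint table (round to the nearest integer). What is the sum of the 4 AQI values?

1181

Site G: row 409.377–479.161 (AQI 301–500). (500−301)·(440.933−409.377)/(479.161−409.377) + 301 = 199·31.556/69.784 + 301 ≈ 390.99 → 391.
Site F 282.311: bracket 212.418–317.174 → index 151–200; slope 49/104.756, offset 69.893.
AQI = 151 + 49/104.756·69.893 ≈ 183.69 ⇒ 184.
Site M: 478.083 lies in 409.377–479.161, so I_lo=301, I_hi=500, C_lo=409.377, C_hi=479.161.
(500−301)/(479.161−409.377) × (478.083−409.377) + 301 = 199/69.784 × 68.706 + 301 ≈ 496.93 → 497.
Site E: 156.081 lies in 145.048–212.417, so I_lo=101, I_hi=150, C_lo=145.048, C_hi=212.417.
(150−101)/(212.417−145.048) × (156.081−145.048) + 101 = 49/67.369 × 11.033 + 101 ≈ 109.02 → 109.
AQIs: Site G=391, Site F=184, Site M=497, Site E=109. Sum = 391 + 184 + 497 + 109 = 1181.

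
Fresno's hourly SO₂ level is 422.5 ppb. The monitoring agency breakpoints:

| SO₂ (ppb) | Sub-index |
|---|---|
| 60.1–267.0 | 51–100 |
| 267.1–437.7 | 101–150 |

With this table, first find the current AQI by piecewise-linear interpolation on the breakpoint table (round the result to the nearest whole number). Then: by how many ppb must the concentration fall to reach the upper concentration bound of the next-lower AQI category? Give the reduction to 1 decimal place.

155.5

SO₂: row 267.1–437.7 (AQI 101–150). (150−101)·(422.5−267.1)/(437.7−267.1) + 101 = 49·155.4/170.6 + 101 ≈ 145.63 → 146.
Current AQI 146 is in the Unhealthy for Sensitive Groups range (101–150). The next-lower category tops out at AQI 100, whose upper concentration bound is 267.0 ppb.
Reduction needed = 422.5 − 267.0 = 155.5 ppb.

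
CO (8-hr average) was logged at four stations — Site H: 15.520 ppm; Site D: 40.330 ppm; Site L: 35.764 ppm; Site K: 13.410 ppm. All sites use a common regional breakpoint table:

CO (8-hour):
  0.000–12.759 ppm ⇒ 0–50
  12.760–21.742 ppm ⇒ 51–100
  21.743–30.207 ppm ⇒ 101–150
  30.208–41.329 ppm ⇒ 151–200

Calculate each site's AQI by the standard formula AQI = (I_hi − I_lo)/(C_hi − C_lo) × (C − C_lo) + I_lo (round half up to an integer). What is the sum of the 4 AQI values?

Site H: row 12.760–21.742 (AQI 51–100). (100−51)·(15.520−12.760)/(21.742−12.760) + 51 = 49·2.760/8.982 + 51 ≈ 66.06 → 66.
Site D: 40.330 lies in 30.208–41.329, so I_lo=151, I_hi=200, C_lo=30.208, C_hi=41.329.
(200−151)/(41.329−30.208) × (40.330−30.208) + 151 = 49/11.121 × 10.122 + 151 ≈ 195.60 → 196.
Site L: 35.764 lies in 30.208–41.329, so I_lo=151, I_hi=200, C_lo=30.208, C_hi=41.329.
(200−151)/(41.329−30.208) × (35.764−30.208) + 151 = 49/11.121 × 5.556 + 151 ≈ 175.48 → 175.
Site K: 13.410 ∈ [12.760, 21.742] ↔ index [51, 100].
51 + (13.410−12.760)·(100−51)/(21.742−12.760) = 51 + 0.650·49/8.982 ≈ 54.55, so AQI = 55.
AQIs: Site H=66, Site D=196, Site L=175, Site K=55. Sum = 66 + 196 + 175 + 55 = 492.

492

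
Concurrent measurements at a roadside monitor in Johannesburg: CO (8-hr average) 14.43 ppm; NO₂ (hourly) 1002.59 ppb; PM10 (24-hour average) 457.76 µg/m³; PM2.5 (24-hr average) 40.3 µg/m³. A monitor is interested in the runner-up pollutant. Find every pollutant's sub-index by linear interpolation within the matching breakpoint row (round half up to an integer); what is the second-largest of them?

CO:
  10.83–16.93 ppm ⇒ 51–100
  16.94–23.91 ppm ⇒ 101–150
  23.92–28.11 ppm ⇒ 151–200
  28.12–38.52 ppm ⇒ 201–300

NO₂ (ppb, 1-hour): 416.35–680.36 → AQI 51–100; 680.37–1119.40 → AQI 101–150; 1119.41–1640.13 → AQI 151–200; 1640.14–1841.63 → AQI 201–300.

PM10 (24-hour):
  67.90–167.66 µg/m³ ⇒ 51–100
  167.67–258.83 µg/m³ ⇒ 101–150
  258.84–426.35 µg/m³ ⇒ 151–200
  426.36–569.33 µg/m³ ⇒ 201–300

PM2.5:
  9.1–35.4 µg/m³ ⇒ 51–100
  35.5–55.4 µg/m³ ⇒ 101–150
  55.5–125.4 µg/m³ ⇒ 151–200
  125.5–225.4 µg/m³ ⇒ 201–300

CO: 14.43 lies in 10.83–16.93, so I_lo=51, I_hi=100, C_lo=10.83, C_hi=16.93.
(100−51)/(16.93−10.83) × (14.43−10.83) + 51 = 49/6.10 × 3.60 + 51 ≈ 79.92 → 80.
NO₂ 1002.59: bracket 680.37–1119.40 → index 101–150; slope 49/439.03, offset 322.22.
AQI = 101 + 49/439.03·322.22 ≈ 136.96 ⇒ 137.
PM10 457.76: bracket 426.36–569.33 → index 201–300; slope 99/142.97, offset 31.40.
AQI = 201 + 99/142.97·31.40 ≈ 222.74 ⇒ 223.
PM2.5: 40.3 ∈ [35.5, 55.4] ↔ index [101, 150].
101 + (40.3−35.5)·(150−101)/(55.4−35.5) = 101 + 4.8·49/19.9 ≈ 112.82, so AQI = 113.
Sub-indices: CO→80, NO₂→137, PM10→223, PM2.5→113. Ranked high→low: 223, 137, 113, 80. Second-highest sub-index = 137.

137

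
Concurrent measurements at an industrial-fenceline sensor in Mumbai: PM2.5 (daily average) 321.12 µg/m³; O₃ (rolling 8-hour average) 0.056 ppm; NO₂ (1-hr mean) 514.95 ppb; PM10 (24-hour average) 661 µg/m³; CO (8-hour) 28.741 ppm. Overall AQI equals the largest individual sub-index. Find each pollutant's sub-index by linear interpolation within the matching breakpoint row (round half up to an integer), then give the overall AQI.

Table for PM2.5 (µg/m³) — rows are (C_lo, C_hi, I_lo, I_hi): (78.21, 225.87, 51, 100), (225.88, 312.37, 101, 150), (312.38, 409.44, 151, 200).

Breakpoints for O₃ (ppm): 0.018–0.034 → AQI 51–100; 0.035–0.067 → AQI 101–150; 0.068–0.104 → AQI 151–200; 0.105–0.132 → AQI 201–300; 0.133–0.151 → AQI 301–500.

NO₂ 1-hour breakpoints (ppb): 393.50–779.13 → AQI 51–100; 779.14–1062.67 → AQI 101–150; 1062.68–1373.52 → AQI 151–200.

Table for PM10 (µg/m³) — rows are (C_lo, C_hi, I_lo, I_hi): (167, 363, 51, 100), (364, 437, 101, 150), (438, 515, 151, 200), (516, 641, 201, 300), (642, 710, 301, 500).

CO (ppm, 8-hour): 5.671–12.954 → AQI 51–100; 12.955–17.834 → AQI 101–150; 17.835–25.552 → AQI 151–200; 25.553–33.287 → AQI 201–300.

357

PM2.5: 321.12 ∈ [312.38, 409.44] ↔ index [151, 200].
151 + (321.12−312.38)·(200−151)/(409.44−312.38) = 151 + 8.74·49/97.06 ≈ 155.41, so AQI = 155.
O₃: 0.056 lies in 0.035–0.067, so I_lo=101, I_hi=150, C_lo=0.035, C_hi=0.067.
(150−101)/(0.067−0.035) × (0.056−0.035) + 101 = 49/0.032 × 0.021 + 101 ≈ 133.16 → 133.
NO₂: 514.95 lies in 393.50–779.13, so I_lo=51, I_hi=100, C_lo=393.50, C_hi=779.13.
(100−51)/(779.13−393.50) × (514.95−393.50) + 51 = 49/385.63 × 121.45 + 51 ≈ 66.43 → 66.
PM10 661: bracket 642–710 → index 301–500; slope 199/68, offset 19.
AQI = 301 + 199/68·19 ≈ 356.60 ⇒ 357.
CO 28.741: bracket 25.553–33.287 → index 201–300; slope 99/7.734, offset 3.188.
AQI = 201 + 99/7.734·3.188 ≈ 241.81 ⇒ 242.
Sub-indices: PM2.5→155, O₃→133, NO₂→66, PM10→357, CO→242. Overall AQI = max = 357; dominant pollutant is PM10.
AQI 357: Hazardous.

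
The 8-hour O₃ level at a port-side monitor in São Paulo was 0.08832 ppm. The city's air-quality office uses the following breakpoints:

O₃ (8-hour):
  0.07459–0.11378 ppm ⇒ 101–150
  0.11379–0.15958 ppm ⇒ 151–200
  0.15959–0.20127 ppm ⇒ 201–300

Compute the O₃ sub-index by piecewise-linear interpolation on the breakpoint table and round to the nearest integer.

118

O₃: row 0.07459–0.11378 (AQI 101–150). (150−101)·(0.08832−0.07459)/(0.11378−0.07459) + 101 = 49·0.01373/0.03919 + 101 ≈ 118.17 → 118.
AQI 118 falls in the Unhealthy for Sensitive Groups category.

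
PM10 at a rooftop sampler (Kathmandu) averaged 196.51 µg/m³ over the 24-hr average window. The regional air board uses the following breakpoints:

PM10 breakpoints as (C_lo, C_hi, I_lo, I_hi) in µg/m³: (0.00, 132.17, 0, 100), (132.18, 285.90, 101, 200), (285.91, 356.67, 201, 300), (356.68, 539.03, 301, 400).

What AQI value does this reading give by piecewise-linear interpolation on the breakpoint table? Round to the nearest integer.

PM10: 196.51 ∈ [132.18, 285.90] ↔ index [101, 200].
101 + (196.51−132.18)·(200−101)/(285.90−132.18) = 101 + 64.33·99/153.72 ≈ 142.43, so AQI = 142.

142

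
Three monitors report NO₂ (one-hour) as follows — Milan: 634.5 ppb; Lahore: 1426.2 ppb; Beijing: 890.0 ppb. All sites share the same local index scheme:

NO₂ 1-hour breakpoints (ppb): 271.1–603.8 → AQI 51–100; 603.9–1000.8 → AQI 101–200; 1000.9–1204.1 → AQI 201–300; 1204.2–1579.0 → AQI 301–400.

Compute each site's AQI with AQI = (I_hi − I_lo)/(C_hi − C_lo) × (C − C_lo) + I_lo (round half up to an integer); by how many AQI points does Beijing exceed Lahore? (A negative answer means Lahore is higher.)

-188

Milan: row 603.9–1000.8 (AQI 101–200). (200−101)·(634.5−603.9)/(1000.8−603.9) + 101 = 99·30.6/396.9 + 101 ≈ 108.63 → 109.
Lahore: 1426.2 ∈ [1204.2, 1579.0] ↔ index [301, 400].
301 + (1426.2−1204.2)·(400−301)/(1579.0−1204.2) = 301 + 222.0·99/374.8 ≈ 359.64, so AQI = 360.
Beijing: 890.0 ∈ [603.9, 1000.8] ↔ index [101, 200].
101 + (890.0−603.9)·(200−101)/(1000.8−603.9) = 101 + 286.1·99/396.9 ≈ 172.36, so AQI = 172.
AQIs: Milan=109, Lahore=360, Beijing=172. Beijing (172) − Lahore (360) = -188.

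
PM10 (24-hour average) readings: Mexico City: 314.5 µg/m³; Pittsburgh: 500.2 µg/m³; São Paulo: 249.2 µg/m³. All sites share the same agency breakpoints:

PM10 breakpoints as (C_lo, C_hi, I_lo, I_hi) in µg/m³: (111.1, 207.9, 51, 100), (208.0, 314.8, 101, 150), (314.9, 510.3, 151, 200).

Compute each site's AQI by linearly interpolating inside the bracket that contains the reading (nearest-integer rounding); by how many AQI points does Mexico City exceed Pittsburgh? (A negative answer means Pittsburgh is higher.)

-47

Mexico City: row 208.0–314.8 (AQI 101–150). (150−101)·(314.5−208.0)/(314.8−208.0) + 101 = 49·106.5/106.8 + 101 ≈ 149.86 → 150.
Pittsburgh: 500.2 lies in 314.9–510.3, so I_lo=151, I_hi=200, C_lo=314.9, C_hi=510.3.
(200−151)/(510.3−314.9) × (500.2−314.9) + 151 = 49/195.4 × 185.3 + 151 ≈ 197.47 → 197.
São Paulo 249.2: bracket 208.0–314.8 → index 101–150; slope 49/106.8, offset 41.2.
AQI = 101 + 49/106.8·41.2 ≈ 119.90 ⇒ 120.
AQIs: Mexico City=150, Pittsburgh=197, São Paulo=120. Mexico City (150) − Pittsburgh (197) = -47.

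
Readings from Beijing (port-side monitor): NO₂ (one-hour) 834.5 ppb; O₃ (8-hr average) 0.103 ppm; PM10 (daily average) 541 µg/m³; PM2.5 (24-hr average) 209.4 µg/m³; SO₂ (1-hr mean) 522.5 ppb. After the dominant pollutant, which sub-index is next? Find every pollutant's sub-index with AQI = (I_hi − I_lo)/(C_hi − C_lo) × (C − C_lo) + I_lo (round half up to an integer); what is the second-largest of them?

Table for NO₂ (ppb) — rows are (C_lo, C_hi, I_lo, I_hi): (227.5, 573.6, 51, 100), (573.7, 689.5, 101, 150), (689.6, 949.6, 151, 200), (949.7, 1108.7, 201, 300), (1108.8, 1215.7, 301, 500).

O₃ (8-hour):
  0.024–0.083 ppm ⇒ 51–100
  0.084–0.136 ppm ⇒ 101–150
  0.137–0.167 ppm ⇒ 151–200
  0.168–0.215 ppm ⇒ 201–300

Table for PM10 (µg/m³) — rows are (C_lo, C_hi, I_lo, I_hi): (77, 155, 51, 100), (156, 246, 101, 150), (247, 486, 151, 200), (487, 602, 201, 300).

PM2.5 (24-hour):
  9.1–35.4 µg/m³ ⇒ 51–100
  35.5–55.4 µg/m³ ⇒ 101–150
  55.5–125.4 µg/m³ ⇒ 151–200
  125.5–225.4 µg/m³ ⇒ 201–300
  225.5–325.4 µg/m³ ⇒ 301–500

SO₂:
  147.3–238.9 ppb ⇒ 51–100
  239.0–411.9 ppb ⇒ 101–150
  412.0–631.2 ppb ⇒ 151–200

247

NO₂: 834.5 lies in 689.6–949.6, so I_lo=151, I_hi=200, C_lo=689.6, C_hi=949.6.
(200−151)/(949.6−689.6) × (834.5−689.6) + 151 = 49/260.0 × 144.9 + 151 ≈ 178.31 → 178.
O₃: 0.103 lies in 0.084–0.136, so I_lo=101, I_hi=150, C_lo=0.084, C_hi=0.136.
(150−101)/(0.136−0.084) × (0.103−0.084) + 101 = 49/0.052 × 0.019 + 101 ≈ 118.90 → 119.
PM10: row 487–602 (AQI 201–300). (300−201)·(541−487)/(602−487) + 201 = 99·54/115 + 201 ≈ 247.49 → 247.
PM2.5: 209.4 lies in 125.5–225.4, so I_lo=201, I_hi=300, C_lo=125.5, C_hi=225.4.
(300−201)/(225.4−125.5) × (209.4−125.5) + 201 = 99/99.9 × 83.9 + 201 ≈ 284.14 → 284.
SO₂: row 412.0–631.2 (AQI 151–200). (200−151)·(522.5−412.0)/(631.2−412.0) + 151 = 49·110.5/219.2 + 151 ≈ 175.70 → 176.
Sub-indices: NO₂→178, O₃→119, PM10→247, PM2.5→284, SO₂→176. Ranked high→low: 284, 247, 178, 176, 119. Second-highest sub-index = 247.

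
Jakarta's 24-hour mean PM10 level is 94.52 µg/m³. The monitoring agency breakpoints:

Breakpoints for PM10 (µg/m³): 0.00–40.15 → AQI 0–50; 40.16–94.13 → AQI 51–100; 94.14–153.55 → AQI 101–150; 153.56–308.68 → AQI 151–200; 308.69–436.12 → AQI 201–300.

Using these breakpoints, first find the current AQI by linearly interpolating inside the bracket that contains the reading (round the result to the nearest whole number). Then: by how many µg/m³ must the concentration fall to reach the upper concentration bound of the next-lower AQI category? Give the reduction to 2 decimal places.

0.39

PM10: 94.52 lies in 94.14–153.55, so I_lo=101, I_hi=150, C_lo=94.14, C_hi=153.55.
(150−101)/(153.55−94.14) × (94.52−94.14) + 101 = 49/59.41 × 0.38 + 101 ≈ 101.31 → 101.
Current AQI 101 is in the Unhealthy for Sensitive Groups range (101–150). The next-lower category tops out at AQI 100, whose upper concentration bound is 94.13 µg/m³.
Reduction needed = 94.52 − 94.13 = 0.39 µg/m³.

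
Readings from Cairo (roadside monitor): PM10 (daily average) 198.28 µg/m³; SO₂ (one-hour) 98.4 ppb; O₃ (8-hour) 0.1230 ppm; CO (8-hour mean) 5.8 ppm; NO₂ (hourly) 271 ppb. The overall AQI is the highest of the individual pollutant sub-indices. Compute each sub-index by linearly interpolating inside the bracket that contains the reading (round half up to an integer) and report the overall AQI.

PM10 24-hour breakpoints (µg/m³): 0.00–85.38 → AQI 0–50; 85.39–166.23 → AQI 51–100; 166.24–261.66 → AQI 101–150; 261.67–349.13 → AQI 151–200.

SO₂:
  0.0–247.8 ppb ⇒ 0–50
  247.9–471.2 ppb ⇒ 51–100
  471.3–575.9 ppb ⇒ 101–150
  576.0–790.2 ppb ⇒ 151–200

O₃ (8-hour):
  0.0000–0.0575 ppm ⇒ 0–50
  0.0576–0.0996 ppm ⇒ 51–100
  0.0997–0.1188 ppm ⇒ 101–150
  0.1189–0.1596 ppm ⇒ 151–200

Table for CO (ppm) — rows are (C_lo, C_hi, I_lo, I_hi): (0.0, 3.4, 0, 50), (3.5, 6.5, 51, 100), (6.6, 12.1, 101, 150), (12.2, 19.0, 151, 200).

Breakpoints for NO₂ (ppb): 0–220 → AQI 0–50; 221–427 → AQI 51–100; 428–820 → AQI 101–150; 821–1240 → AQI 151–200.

156

PM10: row 166.24–261.66 (AQI 101–150). (150−101)·(198.28−166.24)/(261.66−166.24) + 101 = 49·32.04/95.42 + 101 ≈ 117.45 → 117.
SO₂: 98.4 ∈ [0.0, 247.8] ↔ index [0, 50].
0 + (98.4−0.0)·(50−0)/(247.8−0.0) = 0 + 98.4·50/247.8 ≈ 19.85, so AQI = 20.
O₃: 0.1230 lies in 0.1189–0.1596, so I_lo=151, I_hi=200, C_lo=0.1189, C_hi=0.1596.
(200−151)/(0.1596−0.1189) × (0.1230−0.1189) + 151 = 49/0.0407 × 0.0041 + 151 ≈ 155.94 → 156.
CO: 5.8 ∈ [3.5, 6.5] ↔ index [51, 100].
51 + (5.8−3.5)·(100−51)/(6.5−3.5) = 51 + 2.3·49/3.0 ≈ 88.57, so AQI = 89.
NO₂: 271 ∈ [221, 427] ↔ index [51, 100].
51 + (271−221)·(100−51)/(427−221) = 51 + 50·49/206 ≈ 62.89, so AQI = 63.
Sub-indices: PM10→117, SO₂→20, O₃→156, CO→89, NO₂→63. Overall AQI = max = 156; dominant pollutant is O₃.
AQI 156: Unhealthy.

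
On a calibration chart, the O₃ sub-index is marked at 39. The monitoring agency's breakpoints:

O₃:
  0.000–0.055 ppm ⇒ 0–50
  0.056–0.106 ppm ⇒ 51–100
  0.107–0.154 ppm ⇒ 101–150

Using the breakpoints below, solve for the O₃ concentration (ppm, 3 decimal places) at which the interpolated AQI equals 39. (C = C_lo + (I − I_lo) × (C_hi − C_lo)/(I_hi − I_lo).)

0.043

AQI 39 lies in the 0–50 band, which corresponds to 0.000–0.055 ppm.
C = 0.000 + (39−0)×(0.055−0.000)/(50−0) = 0.000 + 39×0.055/50 ≈ 0.04290 ppm → 0.043 ppm to 3 dp.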